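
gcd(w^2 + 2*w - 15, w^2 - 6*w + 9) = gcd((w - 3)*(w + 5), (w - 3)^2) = w - 3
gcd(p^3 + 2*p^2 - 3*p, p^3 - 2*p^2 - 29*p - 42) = p + 3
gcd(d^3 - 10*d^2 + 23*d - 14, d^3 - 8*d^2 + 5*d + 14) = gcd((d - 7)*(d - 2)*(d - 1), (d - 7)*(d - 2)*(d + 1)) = d^2 - 9*d + 14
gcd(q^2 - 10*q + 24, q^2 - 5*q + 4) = q - 4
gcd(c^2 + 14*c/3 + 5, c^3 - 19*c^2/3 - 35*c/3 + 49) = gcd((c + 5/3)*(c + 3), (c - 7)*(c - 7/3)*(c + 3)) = c + 3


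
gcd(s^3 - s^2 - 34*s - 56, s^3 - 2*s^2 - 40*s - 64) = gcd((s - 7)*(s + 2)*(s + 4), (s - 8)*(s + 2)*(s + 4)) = s^2 + 6*s + 8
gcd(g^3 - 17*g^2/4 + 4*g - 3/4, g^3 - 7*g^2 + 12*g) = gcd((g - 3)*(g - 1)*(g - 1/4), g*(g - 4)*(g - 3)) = g - 3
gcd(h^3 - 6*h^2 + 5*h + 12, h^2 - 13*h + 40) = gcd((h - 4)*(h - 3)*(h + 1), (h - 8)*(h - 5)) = 1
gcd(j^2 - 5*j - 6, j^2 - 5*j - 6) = j^2 - 5*j - 6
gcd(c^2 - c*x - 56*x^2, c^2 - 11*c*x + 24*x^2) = -c + 8*x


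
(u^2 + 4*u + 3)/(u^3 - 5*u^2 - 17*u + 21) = (u + 1)/(u^2 - 8*u + 7)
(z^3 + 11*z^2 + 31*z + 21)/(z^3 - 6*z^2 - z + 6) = (z^2 + 10*z + 21)/(z^2 - 7*z + 6)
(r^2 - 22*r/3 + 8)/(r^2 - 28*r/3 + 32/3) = (r - 6)/(r - 8)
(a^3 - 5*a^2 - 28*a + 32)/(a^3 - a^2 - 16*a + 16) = (a - 8)/(a - 4)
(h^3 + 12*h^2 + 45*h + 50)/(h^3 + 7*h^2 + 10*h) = (h + 5)/h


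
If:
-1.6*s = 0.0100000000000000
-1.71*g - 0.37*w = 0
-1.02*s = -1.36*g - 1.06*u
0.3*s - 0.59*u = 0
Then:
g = -0.00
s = -0.01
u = -0.00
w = 0.01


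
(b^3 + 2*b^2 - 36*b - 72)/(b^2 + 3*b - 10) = (b^3 + 2*b^2 - 36*b - 72)/(b^2 + 3*b - 10)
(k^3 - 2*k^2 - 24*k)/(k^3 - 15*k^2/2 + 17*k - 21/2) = 2*k*(k^2 - 2*k - 24)/(2*k^3 - 15*k^2 + 34*k - 21)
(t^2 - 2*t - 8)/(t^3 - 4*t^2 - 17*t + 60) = (t^2 - 2*t - 8)/(t^3 - 4*t^2 - 17*t + 60)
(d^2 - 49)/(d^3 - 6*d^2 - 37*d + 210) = (d + 7)/(d^2 + d - 30)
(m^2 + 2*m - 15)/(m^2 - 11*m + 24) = (m + 5)/(m - 8)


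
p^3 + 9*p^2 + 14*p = p*(p + 2)*(p + 7)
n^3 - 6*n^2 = n^2*(n - 6)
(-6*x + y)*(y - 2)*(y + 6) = -6*x*y^2 - 24*x*y + 72*x + y^3 + 4*y^2 - 12*y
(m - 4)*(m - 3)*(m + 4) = m^3 - 3*m^2 - 16*m + 48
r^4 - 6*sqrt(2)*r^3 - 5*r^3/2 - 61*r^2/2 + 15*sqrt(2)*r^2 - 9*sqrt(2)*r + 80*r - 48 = (r - 3/2)*(r - 1)*(r - 8*sqrt(2))*(r + 2*sqrt(2))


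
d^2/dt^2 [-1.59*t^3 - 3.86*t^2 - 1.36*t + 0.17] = -9.54*t - 7.72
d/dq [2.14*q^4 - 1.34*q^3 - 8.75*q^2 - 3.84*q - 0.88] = 8.56*q^3 - 4.02*q^2 - 17.5*q - 3.84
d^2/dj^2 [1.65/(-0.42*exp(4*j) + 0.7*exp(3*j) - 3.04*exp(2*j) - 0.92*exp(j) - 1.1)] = (-1.65*(1.68*exp(3*j) - 2.1*exp(2*j) + 6.08*exp(j) + 0.92)*(3.36*exp(3*j) - 4.2*exp(2*j) + 12.16*exp(j) + 1.84)*exp(j) + (11.088*exp(3*j) - 10.395*exp(2*j) + 20.064*exp(j) + 1.518)*(0.42*exp(4*j) - 0.7*exp(3*j) + 3.04*exp(2*j) + 0.92*exp(j) + 1.1))*exp(j)/(0.42*exp(4*j) - 0.7*exp(3*j) + 3.04*exp(2*j) + 0.92*exp(j) + 1.1)^3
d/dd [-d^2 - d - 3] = -2*d - 1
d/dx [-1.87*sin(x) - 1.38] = -1.87*cos(x)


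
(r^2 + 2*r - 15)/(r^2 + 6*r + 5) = (r - 3)/(r + 1)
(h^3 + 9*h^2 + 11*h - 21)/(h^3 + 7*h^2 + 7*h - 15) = (h + 7)/(h + 5)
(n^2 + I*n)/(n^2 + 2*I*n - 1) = n/(n + I)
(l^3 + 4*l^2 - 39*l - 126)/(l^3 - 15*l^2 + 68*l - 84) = (l^2 + 10*l + 21)/(l^2 - 9*l + 14)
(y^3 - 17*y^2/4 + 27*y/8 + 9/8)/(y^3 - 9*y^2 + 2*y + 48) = (8*y^2 - 10*y - 3)/(8*(y^2 - 6*y - 16))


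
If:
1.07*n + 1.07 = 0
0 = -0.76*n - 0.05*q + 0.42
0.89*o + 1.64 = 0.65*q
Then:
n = -1.00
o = 15.39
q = 23.60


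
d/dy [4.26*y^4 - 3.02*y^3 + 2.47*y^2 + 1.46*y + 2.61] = 17.04*y^3 - 9.06*y^2 + 4.94*y + 1.46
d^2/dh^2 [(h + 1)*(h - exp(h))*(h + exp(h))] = -4*h*exp(2*h) + 6*h - 8*exp(2*h) + 2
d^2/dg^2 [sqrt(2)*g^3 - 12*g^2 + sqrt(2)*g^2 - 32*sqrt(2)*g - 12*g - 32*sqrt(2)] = 6*sqrt(2)*g - 24 + 2*sqrt(2)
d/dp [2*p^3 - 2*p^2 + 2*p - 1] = 6*p^2 - 4*p + 2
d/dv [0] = 0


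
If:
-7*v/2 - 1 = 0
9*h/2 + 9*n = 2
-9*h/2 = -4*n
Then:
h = 16/117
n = 2/13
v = -2/7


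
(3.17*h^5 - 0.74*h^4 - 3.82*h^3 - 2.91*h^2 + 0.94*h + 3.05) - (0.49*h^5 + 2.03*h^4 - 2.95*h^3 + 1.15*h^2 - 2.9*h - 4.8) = 2.68*h^5 - 2.77*h^4 - 0.87*h^3 - 4.06*h^2 + 3.84*h + 7.85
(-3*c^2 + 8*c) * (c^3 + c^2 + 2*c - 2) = -3*c^5 + 5*c^4 + 2*c^3 + 22*c^2 - 16*c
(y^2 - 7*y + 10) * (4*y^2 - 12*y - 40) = 4*y^4 - 40*y^3 + 84*y^2 + 160*y - 400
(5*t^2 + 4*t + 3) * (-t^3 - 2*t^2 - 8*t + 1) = -5*t^5 - 14*t^4 - 51*t^3 - 33*t^2 - 20*t + 3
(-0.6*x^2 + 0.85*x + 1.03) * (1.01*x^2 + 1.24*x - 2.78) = -0.606*x^4 + 0.1145*x^3 + 3.7623*x^2 - 1.0858*x - 2.8634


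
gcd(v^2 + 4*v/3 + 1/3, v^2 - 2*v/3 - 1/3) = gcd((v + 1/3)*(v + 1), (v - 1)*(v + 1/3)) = v + 1/3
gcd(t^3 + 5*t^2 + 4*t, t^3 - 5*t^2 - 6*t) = t^2 + t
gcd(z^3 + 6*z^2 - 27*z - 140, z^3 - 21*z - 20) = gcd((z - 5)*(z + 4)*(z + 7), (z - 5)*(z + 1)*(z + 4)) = z^2 - z - 20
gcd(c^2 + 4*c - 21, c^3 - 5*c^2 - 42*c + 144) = c - 3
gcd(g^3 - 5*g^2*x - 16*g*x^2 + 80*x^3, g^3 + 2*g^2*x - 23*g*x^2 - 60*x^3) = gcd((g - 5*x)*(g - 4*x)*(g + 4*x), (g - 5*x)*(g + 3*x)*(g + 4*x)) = -g^2 + g*x + 20*x^2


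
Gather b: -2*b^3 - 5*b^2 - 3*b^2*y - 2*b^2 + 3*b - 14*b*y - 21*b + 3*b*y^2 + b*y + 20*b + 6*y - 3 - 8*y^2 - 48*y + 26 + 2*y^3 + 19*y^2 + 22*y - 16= -2*b^3 + b^2*(-3*y - 7) + b*(3*y^2 - 13*y + 2) + 2*y^3 + 11*y^2 - 20*y + 7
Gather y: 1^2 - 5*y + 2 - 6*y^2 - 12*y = -6*y^2 - 17*y + 3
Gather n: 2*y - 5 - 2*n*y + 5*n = n*(5 - 2*y) + 2*y - 5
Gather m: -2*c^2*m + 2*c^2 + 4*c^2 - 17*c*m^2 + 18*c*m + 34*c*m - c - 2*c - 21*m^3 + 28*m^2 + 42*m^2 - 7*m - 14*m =6*c^2 - 3*c - 21*m^3 + m^2*(70 - 17*c) + m*(-2*c^2 + 52*c - 21)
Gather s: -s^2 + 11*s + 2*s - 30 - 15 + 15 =-s^2 + 13*s - 30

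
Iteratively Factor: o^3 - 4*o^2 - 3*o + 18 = (o + 2)*(o^2 - 6*o + 9) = (o - 3)*(o + 2)*(o - 3)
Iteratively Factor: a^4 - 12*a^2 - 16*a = (a - 4)*(a^3 + 4*a^2 + 4*a) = a*(a - 4)*(a^2 + 4*a + 4) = a*(a - 4)*(a + 2)*(a + 2)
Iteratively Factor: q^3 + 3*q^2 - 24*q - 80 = (q - 5)*(q^2 + 8*q + 16) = (q - 5)*(q + 4)*(q + 4)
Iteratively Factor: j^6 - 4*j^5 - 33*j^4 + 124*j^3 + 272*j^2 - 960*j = (j - 5)*(j^5 + j^4 - 28*j^3 - 16*j^2 + 192*j) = (j - 5)*(j + 4)*(j^4 - 3*j^3 - 16*j^2 + 48*j) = (j - 5)*(j - 3)*(j + 4)*(j^3 - 16*j) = (j - 5)*(j - 3)*(j + 4)^2*(j^2 - 4*j) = (j - 5)*(j - 4)*(j - 3)*(j + 4)^2*(j)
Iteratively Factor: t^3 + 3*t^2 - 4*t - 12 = (t + 2)*(t^2 + t - 6) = (t - 2)*(t + 2)*(t + 3)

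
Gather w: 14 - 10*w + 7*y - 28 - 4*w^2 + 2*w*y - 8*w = -4*w^2 + w*(2*y - 18) + 7*y - 14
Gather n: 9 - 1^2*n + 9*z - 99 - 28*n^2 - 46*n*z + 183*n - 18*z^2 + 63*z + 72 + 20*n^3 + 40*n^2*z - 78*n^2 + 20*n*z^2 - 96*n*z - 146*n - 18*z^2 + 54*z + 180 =20*n^3 + n^2*(40*z - 106) + n*(20*z^2 - 142*z + 36) - 36*z^2 + 126*z + 162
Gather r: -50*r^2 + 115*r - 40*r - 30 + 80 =-50*r^2 + 75*r + 50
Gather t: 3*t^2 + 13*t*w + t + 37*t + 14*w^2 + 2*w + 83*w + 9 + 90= 3*t^2 + t*(13*w + 38) + 14*w^2 + 85*w + 99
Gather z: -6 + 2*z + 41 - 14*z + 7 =42 - 12*z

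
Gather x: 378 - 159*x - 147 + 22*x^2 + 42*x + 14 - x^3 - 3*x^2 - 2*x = -x^3 + 19*x^2 - 119*x + 245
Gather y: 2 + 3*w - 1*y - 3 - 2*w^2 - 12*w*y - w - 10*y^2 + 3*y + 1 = -2*w^2 + 2*w - 10*y^2 + y*(2 - 12*w)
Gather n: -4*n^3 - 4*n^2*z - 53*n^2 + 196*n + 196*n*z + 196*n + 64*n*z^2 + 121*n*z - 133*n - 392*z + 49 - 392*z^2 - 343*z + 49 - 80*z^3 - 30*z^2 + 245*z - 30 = -4*n^3 + n^2*(-4*z - 53) + n*(64*z^2 + 317*z + 259) - 80*z^3 - 422*z^2 - 490*z + 68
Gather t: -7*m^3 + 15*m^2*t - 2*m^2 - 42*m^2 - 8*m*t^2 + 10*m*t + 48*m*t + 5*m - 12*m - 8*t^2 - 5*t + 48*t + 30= -7*m^3 - 44*m^2 - 7*m + t^2*(-8*m - 8) + t*(15*m^2 + 58*m + 43) + 30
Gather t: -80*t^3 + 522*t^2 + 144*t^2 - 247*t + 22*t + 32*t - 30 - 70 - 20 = -80*t^3 + 666*t^2 - 193*t - 120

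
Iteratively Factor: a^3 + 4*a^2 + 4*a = (a + 2)*(a^2 + 2*a) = a*(a + 2)*(a + 2)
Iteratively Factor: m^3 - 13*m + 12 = (m - 1)*(m^2 + m - 12) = (m - 3)*(m - 1)*(m + 4)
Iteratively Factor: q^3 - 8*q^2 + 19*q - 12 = (q - 3)*(q^2 - 5*q + 4) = (q - 4)*(q - 3)*(q - 1)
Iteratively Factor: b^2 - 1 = (b - 1)*(b + 1)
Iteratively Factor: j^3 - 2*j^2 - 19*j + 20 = (j - 1)*(j^2 - j - 20) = (j - 5)*(j - 1)*(j + 4)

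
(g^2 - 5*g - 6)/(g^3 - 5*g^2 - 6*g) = 1/g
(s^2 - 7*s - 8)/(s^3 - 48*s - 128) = (s + 1)/(s^2 + 8*s + 16)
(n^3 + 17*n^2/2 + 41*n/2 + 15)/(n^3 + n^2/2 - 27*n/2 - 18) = (n^2 + 7*n + 10)/(n^2 - n - 12)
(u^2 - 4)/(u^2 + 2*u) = (u - 2)/u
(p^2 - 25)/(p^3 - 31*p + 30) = (p + 5)/(p^2 + 5*p - 6)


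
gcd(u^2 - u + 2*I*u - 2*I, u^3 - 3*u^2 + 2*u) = u - 1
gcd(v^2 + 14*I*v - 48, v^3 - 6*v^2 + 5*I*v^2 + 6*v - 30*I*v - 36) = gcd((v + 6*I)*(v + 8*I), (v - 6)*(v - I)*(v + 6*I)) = v + 6*I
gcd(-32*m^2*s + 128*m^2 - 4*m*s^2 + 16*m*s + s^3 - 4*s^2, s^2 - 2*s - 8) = s - 4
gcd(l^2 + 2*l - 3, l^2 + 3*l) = l + 3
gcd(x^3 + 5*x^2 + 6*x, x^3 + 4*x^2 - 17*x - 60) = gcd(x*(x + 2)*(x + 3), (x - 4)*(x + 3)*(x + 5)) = x + 3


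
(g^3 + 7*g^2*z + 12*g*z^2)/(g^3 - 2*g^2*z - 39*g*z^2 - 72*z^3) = g*(-g - 4*z)/(-g^2 + 5*g*z + 24*z^2)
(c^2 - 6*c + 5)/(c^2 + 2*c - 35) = (c - 1)/(c + 7)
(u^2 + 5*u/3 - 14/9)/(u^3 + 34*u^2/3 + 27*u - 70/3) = (u + 7/3)/(u^2 + 12*u + 35)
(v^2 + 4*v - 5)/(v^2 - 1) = (v + 5)/(v + 1)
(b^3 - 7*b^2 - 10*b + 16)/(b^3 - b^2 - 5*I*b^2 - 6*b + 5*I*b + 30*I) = (b^2 - 9*b + 8)/(b^2 - b*(3 + 5*I) + 15*I)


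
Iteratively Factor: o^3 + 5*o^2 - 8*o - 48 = (o - 3)*(o^2 + 8*o + 16) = (o - 3)*(o + 4)*(o + 4)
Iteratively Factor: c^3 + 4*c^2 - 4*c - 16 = (c + 2)*(c^2 + 2*c - 8) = (c + 2)*(c + 4)*(c - 2)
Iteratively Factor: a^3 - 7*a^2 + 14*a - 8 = (a - 2)*(a^2 - 5*a + 4) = (a - 2)*(a - 1)*(a - 4)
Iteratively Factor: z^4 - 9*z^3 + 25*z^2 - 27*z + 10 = (z - 1)*(z^3 - 8*z^2 + 17*z - 10) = (z - 5)*(z - 1)*(z^2 - 3*z + 2) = (z - 5)*(z - 1)^2*(z - 2)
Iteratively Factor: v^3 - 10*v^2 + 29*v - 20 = (v - 5)*(v^2 - 5*v + 4) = (v - 5)*(v - 4)*(v - 1)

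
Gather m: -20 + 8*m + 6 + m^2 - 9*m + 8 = m^2 - m - 6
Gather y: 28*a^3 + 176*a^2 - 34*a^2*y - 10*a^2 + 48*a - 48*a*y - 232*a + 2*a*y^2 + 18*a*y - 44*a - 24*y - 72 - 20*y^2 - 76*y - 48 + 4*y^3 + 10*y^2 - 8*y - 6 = 28*a^3 + 166*a^2 - 228*a + 4*y^3 + y^2*(2*a - 10) + y*(-34*a^2 - 30*a - 108) - 126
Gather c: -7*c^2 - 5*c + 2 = -7*c^2 - 5*c + 2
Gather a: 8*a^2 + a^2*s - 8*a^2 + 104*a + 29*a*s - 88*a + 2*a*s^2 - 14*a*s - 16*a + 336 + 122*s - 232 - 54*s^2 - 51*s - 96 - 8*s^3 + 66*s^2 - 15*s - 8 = a^2*s + a*(2*s^2 + 15*s) - 8*s^3 + 12*s^2 + 56*s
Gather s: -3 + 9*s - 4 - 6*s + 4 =3*s - 3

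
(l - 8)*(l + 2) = l^2 - 6*l - 16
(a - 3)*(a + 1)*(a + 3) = a^3 + a^2 - 9*a - 9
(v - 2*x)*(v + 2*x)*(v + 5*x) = v^3 + 5*v^2*x - 4*v*x^2 - 20*x^3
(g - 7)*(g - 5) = g^2 - 12*g + 35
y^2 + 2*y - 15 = (y - 3)*(y + 5)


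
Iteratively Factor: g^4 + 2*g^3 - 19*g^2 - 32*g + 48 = (g + 3)*(g^3 - g^2 - 16*g + 16) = (g - 4)*(g + 3)*(g^2 + 3*g - 4) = (g - 4)*(g + 3)*(g + 4)*(g - 1)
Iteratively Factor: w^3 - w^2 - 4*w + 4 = (w - 2)*(w^2 + w - 2) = (w - 2)*(w + 2)*(w - 1)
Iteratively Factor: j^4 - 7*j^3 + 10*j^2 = (j - 2)*(j^3 - 5*j^2) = (j - 5)*(j - 2)*(j^2) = j*(j - 5)*(j - 2)*(j)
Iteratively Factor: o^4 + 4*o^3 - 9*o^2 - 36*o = (o)*(o^3 + 4*o^2 - 9*o - 36) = o*(o + 4)*(o^2 - 9) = o*(o - 3)*(o + 4)*(o + 3)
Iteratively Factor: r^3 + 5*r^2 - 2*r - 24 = (r + 3)*(r^2 + 2*r - 8) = (r - 2)*(r + 3)*(r + 4)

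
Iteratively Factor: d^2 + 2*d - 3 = (d - 1)*(d + 3)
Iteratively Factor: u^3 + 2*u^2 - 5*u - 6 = (u + 1)*(u^2 + u - 6) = (u - 2)*(u + 1)*(u + 3)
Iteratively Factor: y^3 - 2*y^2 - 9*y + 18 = (y - 3)*(y^2 + y - 6) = (y - 3)*(y + 3)*(y - 2)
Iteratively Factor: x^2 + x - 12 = (x + 4)*(x - 3)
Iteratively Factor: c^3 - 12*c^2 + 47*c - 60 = (c - 4)*(c^2 - 8*c + 15) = (c - 5)*(c - 4)*(c - 3)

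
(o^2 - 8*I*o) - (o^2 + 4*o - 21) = -4*o - 8*I*o + 21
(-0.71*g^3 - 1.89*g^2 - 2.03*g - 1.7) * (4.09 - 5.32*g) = 3.7772*g^4 + 7.1509*g^3 + 3.0695*g^2 + 0.741300000000001*g - 6.953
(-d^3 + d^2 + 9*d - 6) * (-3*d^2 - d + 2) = 3*d^5 - 2*d^4 - 30*d^3 + 11*d^2 + 24*d - 12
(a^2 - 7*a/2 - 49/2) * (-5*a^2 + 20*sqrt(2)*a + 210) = -5*a^4 + 35*a^3/2 + 20*sqrt(2)*a^3 - 70*sqrt(2)*a^2 + 665*a^2/2 - 735*a - 490*sqrt(2)*a - 5145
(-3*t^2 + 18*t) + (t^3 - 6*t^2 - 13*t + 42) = t^3 - 9*t^2 + 5*t + 42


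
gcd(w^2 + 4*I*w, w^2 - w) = w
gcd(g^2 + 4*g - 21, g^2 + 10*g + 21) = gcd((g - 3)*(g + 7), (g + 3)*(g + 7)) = g + 7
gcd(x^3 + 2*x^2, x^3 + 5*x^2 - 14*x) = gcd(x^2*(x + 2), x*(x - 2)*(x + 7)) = x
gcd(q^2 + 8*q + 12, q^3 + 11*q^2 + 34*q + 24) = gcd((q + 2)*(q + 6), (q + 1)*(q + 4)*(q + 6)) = q + 6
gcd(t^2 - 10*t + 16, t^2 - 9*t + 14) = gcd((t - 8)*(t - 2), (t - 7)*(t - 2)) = t - 2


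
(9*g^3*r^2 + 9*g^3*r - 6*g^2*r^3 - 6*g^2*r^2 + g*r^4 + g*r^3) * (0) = 0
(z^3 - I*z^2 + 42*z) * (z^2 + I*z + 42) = z^5 + 85*z^3 + 1764*z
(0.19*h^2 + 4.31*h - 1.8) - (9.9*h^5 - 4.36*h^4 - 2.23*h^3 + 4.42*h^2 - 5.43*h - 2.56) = -9.9*h^5 + 4.36*h^4 + 2.23*h^3 - 4.23*h^2 + 9.74*h + 0.76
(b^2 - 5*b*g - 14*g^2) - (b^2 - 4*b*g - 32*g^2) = -b*g + 18*g^2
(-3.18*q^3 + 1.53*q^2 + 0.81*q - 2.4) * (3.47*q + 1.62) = -11.0346*q^4 + 0.157500000000001*q^3 + 5.2893*q^2 - 7.0158*q - 3.888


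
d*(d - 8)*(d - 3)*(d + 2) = d^4 - 9*d^3 + 2*d^2 + 48*d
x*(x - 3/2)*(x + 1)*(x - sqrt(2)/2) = x^4 - sqrt(2)*x^3/2 - x^3/2 - 3*x^2/2 + sqrt(2)*x^2/4 + 3*sqrt(2)*x/4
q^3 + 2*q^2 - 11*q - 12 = (q - 3)*(q + 1)*(q + 4)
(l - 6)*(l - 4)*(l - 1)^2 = l^4 - 12*l^3 + 45*l^2 - 58*l + 24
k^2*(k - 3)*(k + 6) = k^4 + 3*k^3 - 18*k^2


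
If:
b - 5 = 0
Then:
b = 5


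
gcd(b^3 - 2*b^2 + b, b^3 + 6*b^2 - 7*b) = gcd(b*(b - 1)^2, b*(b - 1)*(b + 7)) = b^2 - b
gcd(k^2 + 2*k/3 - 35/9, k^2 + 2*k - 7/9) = k + 7/3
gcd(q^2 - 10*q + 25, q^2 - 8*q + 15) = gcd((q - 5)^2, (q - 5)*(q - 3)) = q - 5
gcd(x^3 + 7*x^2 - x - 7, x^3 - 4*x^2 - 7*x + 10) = x - 1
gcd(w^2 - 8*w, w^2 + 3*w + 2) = 1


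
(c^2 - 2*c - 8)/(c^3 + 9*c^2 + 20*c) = (c^2 - 2*c - 8)/(c*(c^2 + 9*c + 20))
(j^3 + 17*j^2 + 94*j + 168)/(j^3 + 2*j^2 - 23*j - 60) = (j^2 + 13*j + 42)/(j^2 - 2*j - 15)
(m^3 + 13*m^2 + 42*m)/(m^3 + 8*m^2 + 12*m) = (m + 7)/(m + 2)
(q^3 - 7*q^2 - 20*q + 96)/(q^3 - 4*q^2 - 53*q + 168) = (q + 4)/(q + 7)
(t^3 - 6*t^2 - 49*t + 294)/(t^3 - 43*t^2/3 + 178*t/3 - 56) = 3*(t + 7)/(3*t - 4)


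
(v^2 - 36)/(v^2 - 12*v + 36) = (v + 6)/(v - 6)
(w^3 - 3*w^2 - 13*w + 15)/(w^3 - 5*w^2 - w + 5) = (w + 3)/(w + 1)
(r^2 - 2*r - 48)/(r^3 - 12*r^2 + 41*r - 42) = (r^2 - 2*r - 48)/(r^3 - 12*r^2 + 41*r - 42)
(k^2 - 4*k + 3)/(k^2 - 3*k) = (k - 1)/k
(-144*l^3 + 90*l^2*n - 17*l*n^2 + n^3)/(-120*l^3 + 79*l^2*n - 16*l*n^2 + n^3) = (6*l - n)/(5*l - n)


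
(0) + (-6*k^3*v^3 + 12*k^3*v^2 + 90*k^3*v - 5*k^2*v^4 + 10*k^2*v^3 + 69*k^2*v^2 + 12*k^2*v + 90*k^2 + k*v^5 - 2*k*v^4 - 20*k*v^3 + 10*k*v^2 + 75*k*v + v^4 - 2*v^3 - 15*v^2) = -6*k^3*v^3 + 12*k^3*v^2 + 90*k^3*v - 5*k^2*v^4 + 10*k^2*v^3 + 69*k^2*v^2 + 12*k^2*v + 90*k^2 + k*v^5 - 2*k*v^4 - 20*k*v^3 + 10*k*v^2 + 75*k*v + v^4 - 2*v^3 - 15*v^2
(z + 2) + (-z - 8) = -6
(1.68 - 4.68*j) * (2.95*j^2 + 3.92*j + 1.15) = -13.806*j^3 - 13.3896*j^2 + 1.2036*j + 1.932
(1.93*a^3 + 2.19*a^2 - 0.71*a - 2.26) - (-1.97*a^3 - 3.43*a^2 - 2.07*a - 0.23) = 3.9*a^3 + 5.62*a^2 + 1.36*a - 2.03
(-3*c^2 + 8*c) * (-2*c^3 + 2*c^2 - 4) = 6*c^5 - 22*c^4 + 16*c^3 + 12*c^2 - 32*c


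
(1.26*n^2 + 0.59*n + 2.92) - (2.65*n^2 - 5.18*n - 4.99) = -1.39*n^2 + 5.77*n + 7.91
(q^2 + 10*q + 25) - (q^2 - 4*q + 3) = 14*q + 22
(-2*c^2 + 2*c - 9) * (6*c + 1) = -12*c^3 + 10*c^2 - 52*c - 9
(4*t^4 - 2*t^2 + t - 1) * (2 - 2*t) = -8*t^5 + 8*t^4 + 4*t^3 - 6*t^2 + 4*t - 2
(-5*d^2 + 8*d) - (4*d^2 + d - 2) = -9*d^2 + 7*d + 2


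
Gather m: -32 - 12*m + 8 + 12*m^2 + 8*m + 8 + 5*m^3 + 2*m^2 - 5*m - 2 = 5*m^3 + 14*m^2 - 9*m - 18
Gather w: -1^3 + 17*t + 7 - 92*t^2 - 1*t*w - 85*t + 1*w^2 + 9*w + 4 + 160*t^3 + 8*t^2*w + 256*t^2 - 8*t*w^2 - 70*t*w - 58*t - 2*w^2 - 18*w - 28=160*t^3 + 164*t^2 - 126*t + w^2*(-8*t - 1) + w*(8*t^2 - 71*t - 9) - 18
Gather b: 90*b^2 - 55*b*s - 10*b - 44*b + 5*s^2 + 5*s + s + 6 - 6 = 90*b^2 + b*(-55*s - 54) + 5*s^2 + 6*s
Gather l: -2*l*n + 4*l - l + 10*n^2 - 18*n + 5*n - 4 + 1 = l*(3 - 2*n) + 10*n^2 - 13*n - 3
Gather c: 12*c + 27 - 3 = 12*c + 24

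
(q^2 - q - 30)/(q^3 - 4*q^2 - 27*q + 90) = 1/(q - 3)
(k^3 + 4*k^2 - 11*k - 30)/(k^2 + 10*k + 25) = (k^2 - k - 6)/(k + 5)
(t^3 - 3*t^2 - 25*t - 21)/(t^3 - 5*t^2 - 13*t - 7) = (t + 3)/(t + 1)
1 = 1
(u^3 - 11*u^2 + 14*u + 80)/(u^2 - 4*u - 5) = (u^2 - 6*u - 16)/(u + 1)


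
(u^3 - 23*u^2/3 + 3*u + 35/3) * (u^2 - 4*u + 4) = u^5 - 35*u^4/3 + 113*u^3/3 - 31*u^2 - 104*u/3 + 140/3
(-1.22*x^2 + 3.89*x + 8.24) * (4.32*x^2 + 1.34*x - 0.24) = -5.2704*x^4 + 15.17*x^3 + 41.1022*x^2 + 10.108*x - 1.9776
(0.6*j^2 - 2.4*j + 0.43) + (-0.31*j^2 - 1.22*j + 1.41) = 0.29*j^2 - 3.62*j + 1.84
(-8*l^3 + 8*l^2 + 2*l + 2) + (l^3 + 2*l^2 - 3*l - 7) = -7*l^3 + 10*l^2 - l - 5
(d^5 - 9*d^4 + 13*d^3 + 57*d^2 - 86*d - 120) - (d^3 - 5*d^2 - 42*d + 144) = d^5 - 9*d^4 + 12*d^3 + 62*d^2 - 44*d - 264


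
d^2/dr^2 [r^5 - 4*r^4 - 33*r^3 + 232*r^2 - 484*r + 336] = 20*r^3 - 48*r^2 - 198*r + 464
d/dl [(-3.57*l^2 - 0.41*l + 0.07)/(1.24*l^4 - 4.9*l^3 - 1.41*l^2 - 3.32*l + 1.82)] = (8.8536*l^5 - 15.9678*l^4 - 4.3652*l^3 + 12.3033*l^2 - 12.7974*l - 0.5138)/(1.5376*l^8 - 12.152*l^7 + 20.5132*l^6 + 5.5844*l^5 + 39.0377*l^4 - 8.4736*l^3 + 5.89*l^2 - 12.0848*l + 3.3124)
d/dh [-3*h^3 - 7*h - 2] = -9*h^2 - 7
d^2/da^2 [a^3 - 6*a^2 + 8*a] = 6*a - 12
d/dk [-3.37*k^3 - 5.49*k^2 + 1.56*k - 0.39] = -10.11*k^2 - 10.98*k + 1.56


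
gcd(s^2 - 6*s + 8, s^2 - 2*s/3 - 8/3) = s - 2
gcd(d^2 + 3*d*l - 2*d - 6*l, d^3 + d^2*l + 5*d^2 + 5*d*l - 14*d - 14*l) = d - 2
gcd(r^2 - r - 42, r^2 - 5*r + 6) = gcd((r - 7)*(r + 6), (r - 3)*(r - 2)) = 1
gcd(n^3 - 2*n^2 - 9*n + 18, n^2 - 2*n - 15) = n + 3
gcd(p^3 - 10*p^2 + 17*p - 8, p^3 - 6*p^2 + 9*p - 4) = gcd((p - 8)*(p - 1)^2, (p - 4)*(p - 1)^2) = p^2 - 2*p + 1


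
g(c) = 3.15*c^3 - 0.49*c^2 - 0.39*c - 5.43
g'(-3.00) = 87.60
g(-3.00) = -93.72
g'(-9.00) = 773.88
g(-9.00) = -2337.96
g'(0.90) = 6.38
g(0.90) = -3.88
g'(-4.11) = 163.27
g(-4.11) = -230.80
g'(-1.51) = 22.64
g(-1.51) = -16.80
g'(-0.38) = 1.35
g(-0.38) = -5.53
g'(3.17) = 91.47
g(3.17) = 88.75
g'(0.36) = 0.48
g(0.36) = -5.49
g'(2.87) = 74.64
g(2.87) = 63.88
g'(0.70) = 3.55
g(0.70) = -4.86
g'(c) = 9.45*c^2 - 0.98*c - 0.39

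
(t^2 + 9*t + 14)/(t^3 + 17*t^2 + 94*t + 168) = (t + 2)/(t^2 + 10*t + 24)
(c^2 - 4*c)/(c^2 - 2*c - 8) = c/(c + 2)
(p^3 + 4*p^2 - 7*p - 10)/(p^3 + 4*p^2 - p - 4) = (p^2 + 3*p - 10)/(p^2 + 3*p - 4)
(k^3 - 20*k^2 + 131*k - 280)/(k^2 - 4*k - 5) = (k^2 - 15*k + 56)/(k + 1)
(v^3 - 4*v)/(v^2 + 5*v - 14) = v*(v + 2)/(v + 7)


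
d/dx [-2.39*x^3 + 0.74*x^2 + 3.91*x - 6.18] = -7.17*x^2 + 1.48*x + 3.91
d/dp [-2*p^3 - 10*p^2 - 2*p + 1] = -6*p^2 - 20*p - 2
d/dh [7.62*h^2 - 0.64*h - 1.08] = 15.24*h - 0.64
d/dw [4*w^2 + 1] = 8*w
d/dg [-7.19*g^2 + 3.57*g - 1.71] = 3.57 - 14.38*g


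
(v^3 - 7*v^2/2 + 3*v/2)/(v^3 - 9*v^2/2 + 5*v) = (2*v^2 - 7*v + 3)/(2*v^2 - 9*v + 10)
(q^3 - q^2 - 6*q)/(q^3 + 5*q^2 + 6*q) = (q - 3)/(q + 3)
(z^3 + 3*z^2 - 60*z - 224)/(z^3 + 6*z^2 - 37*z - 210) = (z^2 - 4*z - 32)/(z^2 - z - 30)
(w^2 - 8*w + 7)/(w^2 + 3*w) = (w^2 - 8*w + 7)/(w*(w + 3))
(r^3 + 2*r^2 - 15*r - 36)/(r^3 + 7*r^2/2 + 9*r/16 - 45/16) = 16*(r^2 - r - 12)/(16*r^2 + 8*r - 15)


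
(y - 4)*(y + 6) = y^2 + 2*y - 24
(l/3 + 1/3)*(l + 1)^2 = l^3/3 + l^2 + l + 1/3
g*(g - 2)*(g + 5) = g^3 + 3*g^2 - 10*g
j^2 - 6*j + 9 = (j - 3)^2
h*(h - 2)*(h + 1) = h^3 - h^2 - 2*h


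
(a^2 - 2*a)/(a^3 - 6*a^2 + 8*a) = 1/(a - 4)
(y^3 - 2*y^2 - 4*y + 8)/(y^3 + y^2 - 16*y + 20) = (y + 2)/(y + 5)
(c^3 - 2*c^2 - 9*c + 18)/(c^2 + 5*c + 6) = (c^2 - 5*c + 6)/(c + 2)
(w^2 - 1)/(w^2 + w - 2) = (w + 1)/(w + 2)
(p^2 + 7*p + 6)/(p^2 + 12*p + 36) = (p + 1)/(p + 6)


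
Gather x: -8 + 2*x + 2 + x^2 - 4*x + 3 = x^2 - 2*x - 3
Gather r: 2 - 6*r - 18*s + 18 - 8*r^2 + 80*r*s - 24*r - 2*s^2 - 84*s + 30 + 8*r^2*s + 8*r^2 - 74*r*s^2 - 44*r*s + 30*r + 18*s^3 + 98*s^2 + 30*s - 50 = 8*r^2*s + r*(-74*s^2 + 36*s) + 18*s^3 + 96*s^2 - 72*s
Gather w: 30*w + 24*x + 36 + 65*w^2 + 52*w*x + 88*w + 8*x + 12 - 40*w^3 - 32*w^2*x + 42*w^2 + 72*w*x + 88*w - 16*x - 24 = -40*w^3 + w^2*(107 - 32*x) + w*(124*x + 206) + 16*x + 24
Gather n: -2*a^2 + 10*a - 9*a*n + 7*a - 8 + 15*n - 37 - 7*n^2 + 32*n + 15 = -2*a^2 + 17*a - 7*n^2 + n*(47 - 9*a) - 30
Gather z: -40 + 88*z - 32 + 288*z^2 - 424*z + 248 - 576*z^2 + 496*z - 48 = -288*z^2 + 160*z + 128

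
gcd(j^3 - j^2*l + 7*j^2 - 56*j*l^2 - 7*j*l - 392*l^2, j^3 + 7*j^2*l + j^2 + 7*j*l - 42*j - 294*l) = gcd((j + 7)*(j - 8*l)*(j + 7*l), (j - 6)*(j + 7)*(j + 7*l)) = j^2 + 7*j*l + 7*j + 49*l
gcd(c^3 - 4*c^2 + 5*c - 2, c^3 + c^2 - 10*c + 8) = c^2 - 3*c + 2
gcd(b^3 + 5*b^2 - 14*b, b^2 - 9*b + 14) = b - 2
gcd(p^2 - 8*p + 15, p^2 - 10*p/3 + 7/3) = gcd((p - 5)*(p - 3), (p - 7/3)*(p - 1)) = 1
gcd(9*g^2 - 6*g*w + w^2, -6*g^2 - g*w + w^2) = -3*g + w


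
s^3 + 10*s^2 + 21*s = s*(s + 3)*(s + 7)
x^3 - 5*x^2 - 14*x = x*(x - 7)*(x + 2)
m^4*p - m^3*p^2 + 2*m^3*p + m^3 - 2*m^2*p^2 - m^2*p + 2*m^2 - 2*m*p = m*(m + 2)*(m - p)*(m*p + 1)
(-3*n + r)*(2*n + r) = -6*n^2 - n*r + r^2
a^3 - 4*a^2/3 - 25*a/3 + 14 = (a - 7/3)*(a - 2)*(a + 3)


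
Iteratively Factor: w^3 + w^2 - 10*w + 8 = (w - 1)*(w^2 + 2*w - 8) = (w - 2)*(w - 1)*(w + 4)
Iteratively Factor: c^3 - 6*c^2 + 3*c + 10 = (c - 5)*(c^2 - c - 2) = (c - 5)*(c + 1)*(c - 2)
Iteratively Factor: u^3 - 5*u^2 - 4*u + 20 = (u - 5)*(u^2 - 4) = (u - 5)*(u + 2)*(u - 2)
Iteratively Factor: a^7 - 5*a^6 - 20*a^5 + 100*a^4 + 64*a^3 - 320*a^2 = (a)*(a^6 - 5*a^5 - 20*a^4 + 100*a^3 + 64*a^2 - 320*a) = a*(a + 2)*(a^5 - 7*a^4 - 6*a^3 + 112*a^2 - 160*a) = a*(a + 2)*(a + 4)*(a^4 - 11*a^3 + 38*a^2 - 40*a) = a*(a - 5)*(a + 2)*(a + 4)*(a^3 - 6*a^2 + 8*a) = a*(a - 5)*(a - 4)*(a + 2)*(a + 4)*(a^2 - 2*a) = a^2*(a - 5)*(a - 4)*(a + 2)*(a + 4)*(a - 2)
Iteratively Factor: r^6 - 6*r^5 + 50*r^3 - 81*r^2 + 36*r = (r)*(r^5 - 6*r^4 + 50*r^2 - 81*r + 36) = r*(r - 1)*(r^4 - 5*r^3 - 5*r^2 + 45*r - 36) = r*(r - 1)*(r + 3)*(r^3 - 8*r^2 + 19*r - 12) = r*(r - 3)*(r - 1)*(r + 3)*(r^2 - 5*r + 4) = r*(r - 4)*(r - 3)*(r - 1)*(r + 3)*(r - 1)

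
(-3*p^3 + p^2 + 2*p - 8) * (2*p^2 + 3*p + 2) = -6*p^5 - 7*p^4 + p^3 - 8*p^2 - 20*p - 16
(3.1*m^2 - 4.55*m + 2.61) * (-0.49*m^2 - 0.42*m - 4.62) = -1.519*m^4 + 0.9275*m^3 - 13.6899*m^2 + 19.9248*m - 12.0582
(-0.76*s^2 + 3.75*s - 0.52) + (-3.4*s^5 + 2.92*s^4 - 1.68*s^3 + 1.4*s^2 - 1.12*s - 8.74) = -3.4*s^5 + 2.92*s^4 - 1.68*s^3 + 0.64*s^2 + 2.63*s - 9.26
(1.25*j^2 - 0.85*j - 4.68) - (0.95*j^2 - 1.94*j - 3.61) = 0.3*j^2 + 1.09*j - 1.07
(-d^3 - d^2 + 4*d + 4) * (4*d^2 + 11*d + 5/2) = -4*d^5 - 15*d^4 + 5*d^3/2 + 115*d^2/2 + 54*d + 10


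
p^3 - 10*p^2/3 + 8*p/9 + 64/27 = (p - 8/3)*(p - 4/3)*(p + 2/3)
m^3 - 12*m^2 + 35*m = m*(m - 7)*(m - 5)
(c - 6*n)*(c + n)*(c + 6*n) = c^3 + c^2*n - 36*c*n^2 - 36*n^3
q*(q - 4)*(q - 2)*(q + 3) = q^4 - 3*q^3 - 10*q^2 + 24*q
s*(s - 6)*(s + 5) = s^3 - s^2 - 30*s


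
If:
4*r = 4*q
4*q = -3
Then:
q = -3/4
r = -3/4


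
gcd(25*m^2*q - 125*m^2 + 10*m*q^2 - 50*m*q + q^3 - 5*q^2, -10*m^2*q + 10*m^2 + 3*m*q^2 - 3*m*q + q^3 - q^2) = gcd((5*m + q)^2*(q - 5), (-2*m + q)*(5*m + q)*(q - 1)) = 5*m + q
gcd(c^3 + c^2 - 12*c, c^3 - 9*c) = c^2 - 3*c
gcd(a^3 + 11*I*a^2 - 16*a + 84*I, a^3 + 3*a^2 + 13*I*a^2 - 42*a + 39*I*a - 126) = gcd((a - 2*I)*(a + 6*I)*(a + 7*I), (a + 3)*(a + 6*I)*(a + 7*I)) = a^2 + 13*I*a - 42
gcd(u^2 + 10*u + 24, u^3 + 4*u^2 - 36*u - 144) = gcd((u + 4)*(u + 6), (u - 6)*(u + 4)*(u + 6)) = u^2 + 10*u + 24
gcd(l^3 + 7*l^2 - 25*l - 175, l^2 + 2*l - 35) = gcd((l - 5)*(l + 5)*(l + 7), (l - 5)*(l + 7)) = l^2 + 2*l - 35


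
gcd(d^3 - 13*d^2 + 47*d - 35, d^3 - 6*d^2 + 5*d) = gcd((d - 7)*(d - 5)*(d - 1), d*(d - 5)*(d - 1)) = d^2 - 6*d + 5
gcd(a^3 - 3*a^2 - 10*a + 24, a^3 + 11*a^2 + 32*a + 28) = 1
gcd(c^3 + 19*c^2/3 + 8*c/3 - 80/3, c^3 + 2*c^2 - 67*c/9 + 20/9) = c^2 + 7*c/3 - 20/3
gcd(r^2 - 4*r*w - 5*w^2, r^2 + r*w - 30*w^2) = r - 5*w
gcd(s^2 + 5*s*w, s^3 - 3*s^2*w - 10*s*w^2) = s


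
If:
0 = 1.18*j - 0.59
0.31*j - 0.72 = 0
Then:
No Solution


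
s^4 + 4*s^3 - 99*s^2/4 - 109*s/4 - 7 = (s - 4)*(s + 1/2)^2*(s + 7)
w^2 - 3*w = w*(w - 3)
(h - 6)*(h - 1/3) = h^2 - 19*h/3 + 2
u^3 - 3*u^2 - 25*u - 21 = (u - 7)*(u + 1)*(u + 3)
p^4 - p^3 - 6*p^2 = p^2*(p - 3)*(p + 2)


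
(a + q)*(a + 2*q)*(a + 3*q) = a^3 + 6*a^2*q + 11*a*q^2 + 6*q^3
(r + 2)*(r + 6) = r^2 + 8*r + 12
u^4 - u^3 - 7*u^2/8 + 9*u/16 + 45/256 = (u - 5/4)*(u - 3/4)*(u + 1/4)*(u + 3/4)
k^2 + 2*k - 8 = (k - 2)*(k + 4)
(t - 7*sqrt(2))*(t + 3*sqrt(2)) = t^2 - 4*sqrt(2)*t - 42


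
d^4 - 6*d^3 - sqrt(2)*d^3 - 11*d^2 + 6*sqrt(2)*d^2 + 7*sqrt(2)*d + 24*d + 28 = (d - 7)*(d + 1)*(d - 2*sqrt(2))*(d + sqrt(2))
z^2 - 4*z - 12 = (z - 6)*(z + 2)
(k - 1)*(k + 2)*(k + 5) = k^3 + 6*k^2 + 3*k - 10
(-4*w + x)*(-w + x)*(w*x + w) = 4*w^3*x + 4*w^3 - 5*w^2*x^2 - 5*w^2*x + w*x^3 + w*x^2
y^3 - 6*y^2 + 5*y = y*(y - 5)*(y - 1)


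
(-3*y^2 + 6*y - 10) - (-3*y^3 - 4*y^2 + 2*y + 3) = 3*y^3 + y^2 + 4*y - 13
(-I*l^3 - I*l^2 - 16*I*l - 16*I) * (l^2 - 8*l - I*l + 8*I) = -I*l^5 - l^4 + 7*I*l^4 + 7*l^3 - 8*I*l^3 - 8*l^2 + 112*I*l^2 + 112*l + 128*I*l + 128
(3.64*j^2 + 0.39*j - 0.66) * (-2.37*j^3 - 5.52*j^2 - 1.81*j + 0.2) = -8.6268*j^5 - 21.0171*j^4 - 7.177*j^3 + 3.6653*j^2 + 1.2726*j - 0.132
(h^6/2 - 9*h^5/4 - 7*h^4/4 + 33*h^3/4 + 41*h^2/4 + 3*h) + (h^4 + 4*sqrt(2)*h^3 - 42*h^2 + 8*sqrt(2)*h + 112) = h^6/2 - 9*h^5/4 - 3*h^4/4 + 4*sqrt(2)*h^3 + 33*h^3/4 - 127*h^2/4 + 3*h + 8*sqrt(2)*h + 112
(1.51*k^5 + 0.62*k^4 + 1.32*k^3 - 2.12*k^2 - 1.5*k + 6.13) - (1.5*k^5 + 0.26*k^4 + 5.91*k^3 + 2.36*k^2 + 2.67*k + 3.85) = 0.01*k^5 + 0.36*k^4 - 4.59*k^3 - 4.48*k^2 - 4.17*k + 2.28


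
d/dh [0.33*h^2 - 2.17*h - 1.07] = 0.66*h - 2.17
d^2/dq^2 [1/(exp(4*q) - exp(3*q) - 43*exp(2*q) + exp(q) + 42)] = ((-16*exp(3*q) + 9*exp(2*q) + 172*exp(q) - 1)*(exp(4*q) - exp(3*q) - 43*exp(2*q) + exp(q) + 42) + 2*(4*exp(3*q) - 3*exp(2*q) - 86*exp(q) + 1)^2*exp(q))*exp(q)/(exp(4*q) - exp(3*q) - 43*exp(2*q) + exp(q) + 42)^3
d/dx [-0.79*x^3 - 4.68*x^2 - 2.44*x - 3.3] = -2.37*x^2 - 9.36*x - 2.44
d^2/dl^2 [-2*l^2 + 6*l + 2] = -4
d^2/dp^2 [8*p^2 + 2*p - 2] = 16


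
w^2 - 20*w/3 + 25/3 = (w - 5)*(w - 5/3)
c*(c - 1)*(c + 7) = c^3 + 6*c^2 - 7*c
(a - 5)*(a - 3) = a^2 - 8*a + 15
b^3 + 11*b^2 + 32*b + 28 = (b + 2)^2*(b + 7)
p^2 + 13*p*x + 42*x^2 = (p + 6*x)*(p + 7*x)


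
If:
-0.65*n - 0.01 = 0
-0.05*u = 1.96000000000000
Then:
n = -0.02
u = -39.20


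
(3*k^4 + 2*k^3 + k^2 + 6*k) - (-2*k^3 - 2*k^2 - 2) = 3*k^4 + 4*k^3 + 3*k^2 + 6*k + 2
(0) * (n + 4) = 0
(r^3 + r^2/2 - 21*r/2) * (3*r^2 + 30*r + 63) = 3*r^5 + 63*r^4/2 + 93*r^3/2 - 567*r^2/2 - 1323*r/2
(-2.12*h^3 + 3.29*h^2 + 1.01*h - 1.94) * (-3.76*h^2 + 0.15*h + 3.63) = 7.9712*h^5 - 12.6884*h^4 - 10.9997*h^3 + 19.3886*h^2 + 3.3753*h - 7.0422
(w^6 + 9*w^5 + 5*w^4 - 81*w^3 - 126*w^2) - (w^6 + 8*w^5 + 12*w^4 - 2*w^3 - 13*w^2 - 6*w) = w^5 - 7*w^4 - 79*w^3 - 113*w^2 + 6*w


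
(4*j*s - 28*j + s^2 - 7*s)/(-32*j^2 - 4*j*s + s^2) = (s - 7)/(-8*j + s)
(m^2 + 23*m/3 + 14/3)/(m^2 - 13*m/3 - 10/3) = (m + 7)/(m - 5)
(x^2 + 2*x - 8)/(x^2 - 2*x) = (x + 4)/x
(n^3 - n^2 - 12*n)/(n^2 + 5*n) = (n^2 - n - 12)/(n + 5)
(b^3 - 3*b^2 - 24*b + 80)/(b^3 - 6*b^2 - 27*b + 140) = (b - 4)/(b - 7)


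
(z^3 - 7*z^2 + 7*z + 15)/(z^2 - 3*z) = z - 4 - 5/z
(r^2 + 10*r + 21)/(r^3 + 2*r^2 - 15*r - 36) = (r + 7)/(r^2 - r - 12)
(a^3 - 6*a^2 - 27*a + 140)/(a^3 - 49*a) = (a^2 + a - 20)/(a*(a + 7))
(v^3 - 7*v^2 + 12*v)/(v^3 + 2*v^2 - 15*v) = (v - 4)/(v + 5)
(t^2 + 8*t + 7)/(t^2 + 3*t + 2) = (t + 7)/(t + 2)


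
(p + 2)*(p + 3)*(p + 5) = p^3 + 10*p^2 + 31*p + 30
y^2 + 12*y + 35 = (y + 5)*(y + 7)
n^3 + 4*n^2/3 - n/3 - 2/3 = (n - 2/3)*(n + 1)^2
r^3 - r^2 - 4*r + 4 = (r - 2)*(r - 1)*(r + 2)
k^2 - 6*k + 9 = (k - 3)^2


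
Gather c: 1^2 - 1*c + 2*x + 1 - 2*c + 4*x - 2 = -3*c + 6*x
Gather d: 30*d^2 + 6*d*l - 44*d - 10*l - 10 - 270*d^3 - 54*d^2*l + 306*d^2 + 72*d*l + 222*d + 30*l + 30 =-270*d^3 + d^2*(336 - 54*l) + d*(78*l + 178) + 20*l + 20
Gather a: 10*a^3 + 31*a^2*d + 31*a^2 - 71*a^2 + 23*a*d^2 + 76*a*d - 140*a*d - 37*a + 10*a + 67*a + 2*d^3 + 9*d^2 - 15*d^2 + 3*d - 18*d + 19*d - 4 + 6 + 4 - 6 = 10*a^3 + a^2*(31*d - 40) + a*(23*d^2 - 64*d + 40) + 2*d^3 - 6*d^2 + 4*d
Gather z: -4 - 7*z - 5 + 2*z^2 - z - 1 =2*z^2 - 8*z - 10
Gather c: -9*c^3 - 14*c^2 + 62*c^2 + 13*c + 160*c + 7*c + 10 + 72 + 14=-9*c^3 + 48*c^2 + 180*c + 96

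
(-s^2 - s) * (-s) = s^3 + s^2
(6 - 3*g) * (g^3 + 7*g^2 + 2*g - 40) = -3*g^4 - 15*g^3 + 36*g^2 + 132*g - 240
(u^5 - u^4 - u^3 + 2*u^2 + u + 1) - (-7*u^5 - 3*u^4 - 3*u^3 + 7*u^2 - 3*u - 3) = 8*u^5 + 2*u^4 + 2*u^3 - 5*u^2 + 4*u + 4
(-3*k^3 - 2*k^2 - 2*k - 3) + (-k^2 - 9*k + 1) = -3*k^3 - 3*k^2 - 11*k - 2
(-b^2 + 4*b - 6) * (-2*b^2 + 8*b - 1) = 2*b^4 - 16*b^3 + 45*b^2 - 52*b + 6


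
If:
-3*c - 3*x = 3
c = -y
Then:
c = -y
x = y - 1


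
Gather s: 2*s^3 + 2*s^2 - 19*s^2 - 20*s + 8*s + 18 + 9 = 2*s^3 - 17*s^2 - 12*s + 27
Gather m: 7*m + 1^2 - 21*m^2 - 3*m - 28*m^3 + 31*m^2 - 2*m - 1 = -28*m^3 + 10*m^2 + 2*m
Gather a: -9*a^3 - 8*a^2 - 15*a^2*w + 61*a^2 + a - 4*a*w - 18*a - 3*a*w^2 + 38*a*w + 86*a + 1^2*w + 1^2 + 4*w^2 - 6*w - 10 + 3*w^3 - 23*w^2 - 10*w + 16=-9*a^3 + a^2*(53 - 15*w) + a*(-3*w^2 + 34*w + 69) + 3*w^3 - 19*w^2 - 15*w + 7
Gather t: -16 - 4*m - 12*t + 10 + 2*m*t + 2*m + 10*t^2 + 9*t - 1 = -2*m + 10*t^2 + t*(2*m - 3) - 7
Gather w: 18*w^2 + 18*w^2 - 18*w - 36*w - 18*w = 36*w^2 - 72*w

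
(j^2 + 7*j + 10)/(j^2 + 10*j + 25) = (j + 2)/(j + 5)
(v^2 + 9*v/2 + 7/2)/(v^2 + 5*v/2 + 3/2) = (2*v + 7)/(2*v + 3)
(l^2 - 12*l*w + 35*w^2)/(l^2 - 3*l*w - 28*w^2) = (l - 5*w)/(l + 4*w)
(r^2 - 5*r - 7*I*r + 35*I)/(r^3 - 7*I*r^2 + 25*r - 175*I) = (r - 5)/(r^2 + 25)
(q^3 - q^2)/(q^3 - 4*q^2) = (q - 1)/(q - 4)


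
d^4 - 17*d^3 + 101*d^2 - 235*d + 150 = (d - 6)*(d - 5)^2*(d - 1)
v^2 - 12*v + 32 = (v - 8)*(v - 4)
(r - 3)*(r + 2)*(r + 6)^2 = r^4 + 11*r^3 + 18*r^2 - 108*r - 216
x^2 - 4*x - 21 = (x - 7)*(x + 3)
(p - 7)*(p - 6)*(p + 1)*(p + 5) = p^4 - 7*p^3 - 31*p^2 + 187*p + 210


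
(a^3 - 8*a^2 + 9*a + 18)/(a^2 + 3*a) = (a^3 - 8*a^2 + 9*a + 18)/(a*(a + 3))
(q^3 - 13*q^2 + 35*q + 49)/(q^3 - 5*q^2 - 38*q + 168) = (q^2 - 6*q - 7)/(q^2 + 2*q - 24)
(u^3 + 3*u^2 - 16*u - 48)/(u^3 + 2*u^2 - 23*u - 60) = (u - 4)/(u - 5)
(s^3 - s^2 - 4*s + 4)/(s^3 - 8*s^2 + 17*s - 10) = (s + 2)/(s - 5)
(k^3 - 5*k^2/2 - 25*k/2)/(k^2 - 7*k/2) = (2*k^2 - 5*k - 25)/(2*k - 7)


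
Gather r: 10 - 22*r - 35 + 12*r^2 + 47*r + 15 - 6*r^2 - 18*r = 6*r^2 + 7*r - 10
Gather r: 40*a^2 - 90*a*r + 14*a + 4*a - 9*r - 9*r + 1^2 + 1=40*a^2 + 18*a + r*(-90*a - 18) + 2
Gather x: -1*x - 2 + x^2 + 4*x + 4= x^2 + 3*x + 2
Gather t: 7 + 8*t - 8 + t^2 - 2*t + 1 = t^2 + 6*t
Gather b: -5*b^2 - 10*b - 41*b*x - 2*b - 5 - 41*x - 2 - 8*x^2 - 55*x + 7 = -5*b^2 + b*(-41*x - 12) - 8*x^2 - 96*x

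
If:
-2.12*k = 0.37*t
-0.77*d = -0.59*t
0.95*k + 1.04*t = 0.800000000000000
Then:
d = 0.70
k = -0.16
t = 0.92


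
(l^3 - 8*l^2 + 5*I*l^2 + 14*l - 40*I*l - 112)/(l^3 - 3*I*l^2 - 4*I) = (l^2 + l*(-8 + 7*I) - 56*I)/(l^2 - I*l + 2)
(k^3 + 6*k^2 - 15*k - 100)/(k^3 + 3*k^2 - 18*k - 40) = (k + 5)/(k + 2)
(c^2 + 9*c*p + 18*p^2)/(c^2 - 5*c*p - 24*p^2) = (-c - 6*p)/(-c + 8*p)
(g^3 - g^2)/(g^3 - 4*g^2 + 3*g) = g/(g - 3)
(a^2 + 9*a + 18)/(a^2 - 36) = (a + 3)/(a - 6)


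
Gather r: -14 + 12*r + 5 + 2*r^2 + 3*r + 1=2*r^2 + 15*r - 8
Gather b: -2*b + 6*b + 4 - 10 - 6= 4*b - 12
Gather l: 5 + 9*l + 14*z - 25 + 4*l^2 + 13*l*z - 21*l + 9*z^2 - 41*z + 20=4*l^2 + l*(13*z - 12) + 9*z^2 - 27*z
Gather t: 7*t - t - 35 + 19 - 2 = 6*t - 18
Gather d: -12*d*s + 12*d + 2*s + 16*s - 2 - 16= d*(12 - 12*s) + 18*s - 18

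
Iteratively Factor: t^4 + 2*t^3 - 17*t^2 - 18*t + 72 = (t + 4)*(t^3 - 2*t^2 - 9*t + 18) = (t + 3)*(t + 4)*(t^2 - 5*t + 6) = (t - 3)*(t + 3)*(t + 4)*(t - 2)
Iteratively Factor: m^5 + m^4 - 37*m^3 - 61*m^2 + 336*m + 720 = (m - 5)*(m^4 + 6*m^3 - 7*m^2 - 96*m - 144) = (m - 5)*(m + 3)*(m^3 + 3*m^2 - 16*m - 48) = (m - 5)*(m - 4)*(m + 3)*(m^2 + 7*m + 12) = (m - 5)*(m - 4)*(m + 3)*(m + 4)*(m + 3)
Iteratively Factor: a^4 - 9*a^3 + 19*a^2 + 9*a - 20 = (a - 1)*(a^3 - 8*a^2 + 11*a + 20) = (a - 1)*(a + 1)*(a^2 - 9*a + 20) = (a - 4)*(a - 1)*(a + 1)*(a - 5)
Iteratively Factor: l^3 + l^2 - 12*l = (l)*(l^2 + l - 12) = l*(l + 4)*(l - 3)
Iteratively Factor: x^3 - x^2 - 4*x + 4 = (x + 2)*(x^2 - 3*x + 2) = (x - 1)*(x + 2)*(x - 2)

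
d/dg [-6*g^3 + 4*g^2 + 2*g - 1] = -18*g^2 + 8*g + 2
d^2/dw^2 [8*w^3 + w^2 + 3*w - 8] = 48*w + 2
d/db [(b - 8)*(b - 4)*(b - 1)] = 3*b^2 - 26*b + 44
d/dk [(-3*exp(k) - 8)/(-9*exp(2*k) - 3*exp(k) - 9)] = (-9*exp(2*k) - 48*exp(k) + 1)*exp(k)/(3*(9*exp(4*k) + 6*exp(3*k) + 19*exp(2*k) + 6*exp(k) + 9))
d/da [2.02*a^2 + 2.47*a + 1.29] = 4.04*a + 2.47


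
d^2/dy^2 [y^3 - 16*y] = 6*y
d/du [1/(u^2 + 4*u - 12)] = 2*(-u - 2)/(u^2 + 4*u - 12)^2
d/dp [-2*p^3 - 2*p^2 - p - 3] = -6*p^2 - 4*p - 1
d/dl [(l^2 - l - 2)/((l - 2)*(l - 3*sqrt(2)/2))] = (-3*sqrt(2) - 2)/(2*l^2 - 6*sqrt(2)*l + 9)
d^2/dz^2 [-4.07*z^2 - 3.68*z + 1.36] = -8.14000000000000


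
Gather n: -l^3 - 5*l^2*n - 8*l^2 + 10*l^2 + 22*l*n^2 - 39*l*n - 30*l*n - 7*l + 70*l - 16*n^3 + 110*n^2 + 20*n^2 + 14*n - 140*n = -l^3 + 2*l^2 + 63*l - 16*n^3 + n^2*(22*l + 130) + n*(-5*l^2 - 69*l - 126)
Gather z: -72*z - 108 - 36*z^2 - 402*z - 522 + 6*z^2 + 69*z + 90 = -30*z^2 - 405*z - 540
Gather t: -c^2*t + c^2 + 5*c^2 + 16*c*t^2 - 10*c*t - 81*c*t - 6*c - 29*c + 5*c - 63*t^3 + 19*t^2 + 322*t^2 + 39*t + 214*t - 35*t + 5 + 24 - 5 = 6*c^2 - 30*c - 63*t^3 + t^2*(16*c + 341) + t*(-c^2 - 91*c + 218) + 24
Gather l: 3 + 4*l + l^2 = l^2 + 4*l + 3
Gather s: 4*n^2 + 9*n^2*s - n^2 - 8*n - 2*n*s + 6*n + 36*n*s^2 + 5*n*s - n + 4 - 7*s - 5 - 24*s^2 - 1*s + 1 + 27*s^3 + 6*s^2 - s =3*n^2 - 3*n + 27*s^3 + s^2*(36*n - 18) + s*(9*n^2 + 3*n - 9)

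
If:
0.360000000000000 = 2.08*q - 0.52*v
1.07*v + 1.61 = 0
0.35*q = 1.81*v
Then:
No Solution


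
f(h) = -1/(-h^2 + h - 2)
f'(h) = -(2*h - 1)/(-h^2 + h - 2)^2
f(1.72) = 0.31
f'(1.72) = -0.23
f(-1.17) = 0.22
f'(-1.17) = 0.16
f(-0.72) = 0.31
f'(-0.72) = 0.23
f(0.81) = 0.54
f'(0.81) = -0.18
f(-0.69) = 0.32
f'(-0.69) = 0.24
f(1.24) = 0.44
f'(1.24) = -0.28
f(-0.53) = 0.36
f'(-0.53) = 0.26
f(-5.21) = 0.03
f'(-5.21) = 0.01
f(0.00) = 0.50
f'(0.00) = 0.25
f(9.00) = 0.01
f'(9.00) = 0.00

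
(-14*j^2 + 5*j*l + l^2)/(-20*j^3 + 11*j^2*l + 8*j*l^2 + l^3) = (-14*j^2 + 5*j*l + l^2)/(-20*j^3 + 11*j^2*l + 8*j*l^2 + l^3)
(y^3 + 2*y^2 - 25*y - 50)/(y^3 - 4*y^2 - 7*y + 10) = (y + 5)/(y - 1)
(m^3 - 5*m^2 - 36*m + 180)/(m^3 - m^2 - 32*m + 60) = (m - 6)/(m - 2)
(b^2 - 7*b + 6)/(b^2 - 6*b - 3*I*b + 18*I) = (b - 1)/(b - 3*I)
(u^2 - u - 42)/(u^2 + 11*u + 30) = (u - 7)/(u + 5)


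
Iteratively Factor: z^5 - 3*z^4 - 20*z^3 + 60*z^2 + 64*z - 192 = (z - 3)*(z^4 - 20*z^2 + 64) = (z - 3)*(z - 2)*(z^3 + 2*z^2 - 16*z - 32) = (z - 3)*(z - 2)*(z + 2)*(z^2 - 16) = (z - 4)*(z - 3)*(z - 2)*(z + 2)*(z + 4)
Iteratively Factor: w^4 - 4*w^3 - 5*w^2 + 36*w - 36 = (w + 3)*(w^3 - 7*w^2 + 16*w - 12) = (w - 2)*(w + 3)*(w^2 - 5*w + 6) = (w - 3)*(w - 2)*(w + 3)*(w - 2)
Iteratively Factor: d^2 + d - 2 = (d + 2)*(d - 1)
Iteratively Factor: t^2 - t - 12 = (t + 3)*(t - 4)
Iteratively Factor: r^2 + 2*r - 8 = (r + 4)*(r - 2)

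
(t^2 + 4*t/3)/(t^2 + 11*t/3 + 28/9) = 3*t/(3*t + 7)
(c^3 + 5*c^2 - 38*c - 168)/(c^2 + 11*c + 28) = c - 6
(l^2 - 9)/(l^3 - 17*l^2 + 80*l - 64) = (l^2 - 9)/(l^3 - 17*l^2 + 80*l - 64)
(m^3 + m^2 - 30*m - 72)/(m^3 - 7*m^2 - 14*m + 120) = (m + 3)/(m - 5)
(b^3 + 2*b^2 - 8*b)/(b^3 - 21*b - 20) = b*(b - 2)/(b^2 - 4*b - 5)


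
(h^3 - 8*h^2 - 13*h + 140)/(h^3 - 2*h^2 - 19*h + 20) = (h - 7)/(h - 1)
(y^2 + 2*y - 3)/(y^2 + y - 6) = (y - 1)/(y - 2)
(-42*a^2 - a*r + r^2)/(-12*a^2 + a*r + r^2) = (-42*a^2 - a*r + r^2)/(-12*a^2 + a*r + r^2)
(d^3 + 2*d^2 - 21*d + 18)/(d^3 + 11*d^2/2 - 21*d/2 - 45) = 2*(d - 1)/(2*d + 5)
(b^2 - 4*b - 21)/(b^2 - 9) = (b - 7)/(b - 3)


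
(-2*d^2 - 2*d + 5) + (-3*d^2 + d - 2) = -5*d^2 - d + 3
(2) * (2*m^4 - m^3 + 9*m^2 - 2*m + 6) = 4*m^4 - 2*m^3 + 18*m^2 - 4*m + 12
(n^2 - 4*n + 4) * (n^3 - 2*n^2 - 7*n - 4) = n^5 - 6*n^4 + 5*n^3 + 16*n^2 - 12*n - 16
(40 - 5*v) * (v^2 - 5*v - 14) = -5*v^3 + 65*v^2 - 130*v - 560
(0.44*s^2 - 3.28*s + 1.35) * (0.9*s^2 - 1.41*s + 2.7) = 0.396*s^4 - 3.5724*s^3 + 7.0278*s^2 - 10.7595*s + 3.645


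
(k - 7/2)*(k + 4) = k^2 + k/2 - 14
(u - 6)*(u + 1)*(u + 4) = u^3 - u^2 - 26*u - 24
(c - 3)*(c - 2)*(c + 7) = c^3 + 2*c^2 - 29*c + 42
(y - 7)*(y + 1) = y^2 - 6*y - 7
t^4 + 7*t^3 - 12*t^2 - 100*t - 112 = (t - 4)*(t + 2)^2*(t + 7)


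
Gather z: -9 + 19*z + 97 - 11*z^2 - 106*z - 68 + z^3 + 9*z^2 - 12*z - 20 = z^3 - 2*z^2 - 99*z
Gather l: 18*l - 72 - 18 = 18*l - 90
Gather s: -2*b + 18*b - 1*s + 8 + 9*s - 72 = 16*b + 8*s - 64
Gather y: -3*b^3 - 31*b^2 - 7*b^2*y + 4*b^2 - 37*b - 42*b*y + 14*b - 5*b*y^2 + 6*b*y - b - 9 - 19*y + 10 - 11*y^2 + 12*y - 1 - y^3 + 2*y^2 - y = -3*b^3 - 27*b^2 - 24*b - y^3 + y^2*(-5*b - 9) + y*(-7*b^2 - 36*b - 8)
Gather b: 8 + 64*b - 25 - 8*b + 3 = 56*b - 14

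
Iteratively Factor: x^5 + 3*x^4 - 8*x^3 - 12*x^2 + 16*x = (x - 1)*(x^4 + 4*x^3 - 4*x^2 - 16*x) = (x - 1)*(x + 4)*(x^3 - 4*x) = (x - 2)*(x - 1)*(x + 4)*(x^2 + 2*x) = (x - 2)*(x - 1)*(x + 2)*(x + 4)*(x)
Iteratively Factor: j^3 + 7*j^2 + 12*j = (j + 4)*(j^2 + 3*j) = j*(j + 4)*(j + 3)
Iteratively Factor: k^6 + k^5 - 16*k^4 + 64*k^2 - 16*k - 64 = (k - 2)*(k^5 + 3*k^4 - 10*k^3 - 20*k^2 + 24*k + 32) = (k - 2)^2*(k^4 + 5*k^3 - 20*k - 16) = (k - 2)^2*(k + 4)*(k^3 + k^2 - 4*k - 4) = (k - 2)^2*(k + 2)*(k + 4)*(k^2 - k - 2) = (k - 2)^2*(k + 1)*(k + 2)*(k + 4)*(k - 2)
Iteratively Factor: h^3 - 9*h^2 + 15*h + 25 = (h + 1)*(h^2 - 10*h + 25) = (h - 5)*(h + 1)*(h - 5)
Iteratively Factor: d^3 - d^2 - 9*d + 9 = (d - 1)*(d^2 - 9) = (d - 1)*(d + 3)*(d - 3)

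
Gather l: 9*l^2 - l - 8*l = 9*l^2 - 9*l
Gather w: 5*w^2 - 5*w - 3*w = 5*w^2 - 8*w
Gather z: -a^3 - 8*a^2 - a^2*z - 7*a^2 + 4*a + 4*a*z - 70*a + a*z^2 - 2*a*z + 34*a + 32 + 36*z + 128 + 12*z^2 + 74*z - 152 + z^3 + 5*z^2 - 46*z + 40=-a^3 - 15*a^2 - 32*a + z^3 + z^2*(a + 17) + z*(-a^2 + 2*a + 64) + 48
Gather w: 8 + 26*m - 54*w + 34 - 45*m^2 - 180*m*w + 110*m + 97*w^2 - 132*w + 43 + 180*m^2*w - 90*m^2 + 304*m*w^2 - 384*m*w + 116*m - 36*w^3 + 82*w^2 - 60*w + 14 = -135*m^2 + 252*m - 36*w^3 + w^2*(304*m + 179) + w*(180*m^2 - 564*m - 246) + 99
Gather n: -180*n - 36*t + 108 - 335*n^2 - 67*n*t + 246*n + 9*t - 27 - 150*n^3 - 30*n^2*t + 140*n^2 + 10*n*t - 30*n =-150*n^3 + n^2*(-30*t - 195) + n*(36 - 57*t) - 27*t + 81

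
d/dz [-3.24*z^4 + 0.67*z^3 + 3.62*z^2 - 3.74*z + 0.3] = -12.96*z^3 + 2.01*z^2 + 7.24*z - 3.74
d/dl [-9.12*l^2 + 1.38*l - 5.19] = 1.38 - 18.24*l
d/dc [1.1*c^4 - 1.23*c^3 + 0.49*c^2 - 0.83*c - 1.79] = 4.4*c^3 - 3.69*c^2 + 0.98*c - 0.83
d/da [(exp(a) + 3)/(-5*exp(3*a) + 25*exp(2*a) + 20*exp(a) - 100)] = (-(exp(a) + 3)*(-3*exp(2*a) + 10*exp(a) + 4) - exp(3*a) + 5*exp(2*a) + 4*exp(a) - 20)*exp(a)/(5*(exp(3*a) - 5*exp(2*a) - 4*exp(a) + 20)^2)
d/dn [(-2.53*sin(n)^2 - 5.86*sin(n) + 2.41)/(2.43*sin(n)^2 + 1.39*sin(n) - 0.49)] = (10.7231*sin(n)^2 - 9.2332*sin(n) - 0.4785)*cos(n)/(5.9049*sin(n)^4 + 6.7554*sin(n)^3 - 0.4493*sin(n)^2 - 1.3622*sin(n) + 0.2401)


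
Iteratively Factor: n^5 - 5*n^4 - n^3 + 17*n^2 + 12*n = (n)*(n^4 - 5*n^3 - n^2 + 17*n + 12) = n*(n + 1)*(n^3 - 6*n^2 + 5*n + 12) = n*(n - 4)*(n + 1)*(n^2 - 2*n - 3) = n*(n - 4)*(n + 1)^2*(n - 3)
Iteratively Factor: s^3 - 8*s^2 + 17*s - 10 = (s - 1)*(s^2 - 7*s + 10) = (s - 5)*(s - 1)*(s - 2)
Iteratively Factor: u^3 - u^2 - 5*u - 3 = (u + 1)*(u^2 - 2*u - 3) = (u + 1)^2*(u - 3)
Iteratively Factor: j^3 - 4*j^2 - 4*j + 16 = (j - 4)*(j^2 - 4) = (j - 4)*(j + 2)*(j - 2)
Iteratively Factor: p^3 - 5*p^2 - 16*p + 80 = (p - 4)*(p^2 - p - 20) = (p - 4)*(p + 4)*(p - 5)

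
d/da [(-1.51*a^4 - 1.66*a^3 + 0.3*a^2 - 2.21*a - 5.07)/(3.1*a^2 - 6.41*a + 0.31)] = (-9.362*a^5 + 23.8913*a^4 + 19.4088*a^3 + 3.3842*a^2 + 31.62*a - 33.1838)/(9.61*a^4 - 39.742*a^3 + 43.0101*a^2 - 3.9742*a + 0.0961)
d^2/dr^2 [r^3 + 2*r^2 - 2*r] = 6*r + 4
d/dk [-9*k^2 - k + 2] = -18*k - 1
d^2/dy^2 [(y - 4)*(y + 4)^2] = 6*y + 8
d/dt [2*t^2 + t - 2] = 4*t + 1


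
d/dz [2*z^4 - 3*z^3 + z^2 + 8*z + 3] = 8*z^3 - 9*z^2 + 2*z + 8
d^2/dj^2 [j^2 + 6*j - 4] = 2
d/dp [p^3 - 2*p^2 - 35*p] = 3*p^2 - 4*p - 35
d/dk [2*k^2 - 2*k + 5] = 4*k - 2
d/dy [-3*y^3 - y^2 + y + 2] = -9*y^2 - 2*y + 1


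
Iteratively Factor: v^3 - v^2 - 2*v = (v + 1)*(v^2 - 2*v) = (v - 2)*(v + 1)*(v)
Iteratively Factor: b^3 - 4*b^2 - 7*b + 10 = (b + 2)*(b^2 - 6*b + 5) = (b - 5)*(b + 2)*(b - 1)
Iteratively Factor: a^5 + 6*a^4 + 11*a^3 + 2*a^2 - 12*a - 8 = (a - 1)*(a^4 + 7*a^3 + 18*a^2 + 20*a + 8) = (a - 1)*(a + 2)*(a^3 + 5*a^2 + 8*a + 4) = (a - 1)*(a + 2)^2*(a^2 + 3*a + 2) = (a - 1)*(a + 2)^3*(a + 1)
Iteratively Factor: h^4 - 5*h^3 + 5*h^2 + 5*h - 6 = (h - 3)*(h^3 - 2*h^2 - h + 2) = (h - 3)*(h + 1)*(h^2 - 3*h + 2) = (h - 3)*(h - 1)*(h + 1)*(h - 2)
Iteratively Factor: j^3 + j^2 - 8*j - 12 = (j - 3)*(j^2 + 4*j + 4) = (j - 3)*(j + 2)*(j + 2)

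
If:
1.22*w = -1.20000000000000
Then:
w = -0.98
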